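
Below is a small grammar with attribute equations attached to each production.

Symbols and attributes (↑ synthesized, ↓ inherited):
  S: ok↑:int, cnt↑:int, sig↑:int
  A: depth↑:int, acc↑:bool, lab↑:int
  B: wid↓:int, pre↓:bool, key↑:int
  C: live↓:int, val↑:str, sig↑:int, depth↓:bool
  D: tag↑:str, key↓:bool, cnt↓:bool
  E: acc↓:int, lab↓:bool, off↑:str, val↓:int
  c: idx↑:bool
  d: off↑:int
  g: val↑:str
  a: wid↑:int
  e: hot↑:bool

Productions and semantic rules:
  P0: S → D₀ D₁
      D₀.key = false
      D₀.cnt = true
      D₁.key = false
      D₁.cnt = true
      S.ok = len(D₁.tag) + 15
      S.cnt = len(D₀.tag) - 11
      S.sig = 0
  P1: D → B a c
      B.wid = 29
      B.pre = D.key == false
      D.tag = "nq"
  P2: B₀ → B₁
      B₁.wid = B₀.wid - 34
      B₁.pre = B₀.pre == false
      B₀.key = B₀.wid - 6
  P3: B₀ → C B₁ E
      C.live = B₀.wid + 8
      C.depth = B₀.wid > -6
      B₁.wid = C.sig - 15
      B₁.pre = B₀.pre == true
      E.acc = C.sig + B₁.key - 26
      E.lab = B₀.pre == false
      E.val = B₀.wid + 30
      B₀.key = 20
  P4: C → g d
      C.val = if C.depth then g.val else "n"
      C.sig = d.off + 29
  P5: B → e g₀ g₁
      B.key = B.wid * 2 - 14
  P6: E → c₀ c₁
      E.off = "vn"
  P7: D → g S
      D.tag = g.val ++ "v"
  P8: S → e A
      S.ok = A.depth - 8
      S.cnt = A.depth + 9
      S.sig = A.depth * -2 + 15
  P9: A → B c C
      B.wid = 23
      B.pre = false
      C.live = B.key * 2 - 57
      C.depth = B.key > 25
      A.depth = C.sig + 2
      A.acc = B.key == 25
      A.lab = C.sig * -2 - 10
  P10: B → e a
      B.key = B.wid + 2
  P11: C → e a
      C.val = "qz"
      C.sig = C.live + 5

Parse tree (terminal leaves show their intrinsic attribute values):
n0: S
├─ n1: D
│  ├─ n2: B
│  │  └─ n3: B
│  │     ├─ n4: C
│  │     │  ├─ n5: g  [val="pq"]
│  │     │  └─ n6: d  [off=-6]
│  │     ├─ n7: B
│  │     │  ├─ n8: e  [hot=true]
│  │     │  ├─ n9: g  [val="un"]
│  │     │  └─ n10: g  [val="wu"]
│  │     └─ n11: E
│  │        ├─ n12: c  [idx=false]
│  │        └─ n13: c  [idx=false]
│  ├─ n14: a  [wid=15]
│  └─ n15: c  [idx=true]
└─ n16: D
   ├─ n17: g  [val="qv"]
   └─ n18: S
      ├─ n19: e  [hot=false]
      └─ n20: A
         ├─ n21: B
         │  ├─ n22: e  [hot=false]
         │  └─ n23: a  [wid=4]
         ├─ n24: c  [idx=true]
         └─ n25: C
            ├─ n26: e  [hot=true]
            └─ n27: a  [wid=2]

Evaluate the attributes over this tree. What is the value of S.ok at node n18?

-8

1. n1.key = false  [false]
2. n1.cnt = true  [true]
3. n2.wid = 29  [29]
4. n2.pre = true  [D.key == false]
5. n3.wid = -5  [B₀.wid - 34]
6. n3.pre = false  [B₀.pre == false]
7. n4.live = 3  [B₀.wid + 8]
8. n4.depth = true  [B₀.wid > -6]
9. n5.val = "pq"  [terminal]
10. n6.off = -6  [terminal]
11. n4.val = "pq"  [if C.depth then g.val else "n"]
12. n4.sig = 23  [d.off + 29]
13. n7.wid = 8  [C.sig - 15]
14. n7.pre = false  [B₀.pre == true]
15. n8.hot = true  [terminal]
16. n9.val = "un"  [terminal]
17. n10.val = "wu"  [terminal]
18. n7.key = 2  [B.wid * 2 - 14]
19. n11.acc = -1  [C.sig + B₁.key - 26]
20. n11.lab = true  [B₀.pre == false]
21. n11.val = 25  [B₀.wid + 30]
22. n12.idx = false  [terminal]
23. n13.idx = false  [terminal]
24. n11.off = "vn"  ["vn"]
25. n3.key = 20  [20]
26. n2.key = 23  [B₀.wid - 6]
27. n14.wid = 15  [terminal]
28. n15.idx = true  [terminal]
29. n1.tag = "nq"  ["nq"]
30. n16.key = false  [false]
31. n16.cnt = true  [true]
32. n17.val = "qv"  [terminal]
33. n19.hot = false  [terminal]
34. n21.wid = 23  [23]
35. n21.pre = false  [false]
36. n22.hot = false  [terminal]
37. n23.wid = 4  [terminal]
38. n21.key = 25  [B.wid + 2]
39. n24.idx = true  [terminal]
40. n25.live = -7  [B.key * 2 - 57]
41. n25.depth = false  [B.key > 25]
42. n26.hot = true  [terminal]
43. n27.wid = 2  [terminal]
44. n25.val = "qz"  ["qz"]
45. n25.sig = -2  [C.live + 5]
46. n20.depth = 0  [C.sig + 2]
47. n20.acc = true  [B.key == 25]
48. n20.lab = -6  [C.sig * -2 - 10]
49. n18.ok = -8  [A.depth - 8]
50. n18.cnt = 9  [A.depth + 9]
51. n18.sig = 15  [A.depth * -2 + 15]
52. n16.tag = "qvv"  [g.val ++ "v"]
53. n0.ok = 18  [len(D₁.tag) + 15]
54. n0.cnt = -9  [len(D₀.tag) - 11]
55. n0.sig = 0  [0]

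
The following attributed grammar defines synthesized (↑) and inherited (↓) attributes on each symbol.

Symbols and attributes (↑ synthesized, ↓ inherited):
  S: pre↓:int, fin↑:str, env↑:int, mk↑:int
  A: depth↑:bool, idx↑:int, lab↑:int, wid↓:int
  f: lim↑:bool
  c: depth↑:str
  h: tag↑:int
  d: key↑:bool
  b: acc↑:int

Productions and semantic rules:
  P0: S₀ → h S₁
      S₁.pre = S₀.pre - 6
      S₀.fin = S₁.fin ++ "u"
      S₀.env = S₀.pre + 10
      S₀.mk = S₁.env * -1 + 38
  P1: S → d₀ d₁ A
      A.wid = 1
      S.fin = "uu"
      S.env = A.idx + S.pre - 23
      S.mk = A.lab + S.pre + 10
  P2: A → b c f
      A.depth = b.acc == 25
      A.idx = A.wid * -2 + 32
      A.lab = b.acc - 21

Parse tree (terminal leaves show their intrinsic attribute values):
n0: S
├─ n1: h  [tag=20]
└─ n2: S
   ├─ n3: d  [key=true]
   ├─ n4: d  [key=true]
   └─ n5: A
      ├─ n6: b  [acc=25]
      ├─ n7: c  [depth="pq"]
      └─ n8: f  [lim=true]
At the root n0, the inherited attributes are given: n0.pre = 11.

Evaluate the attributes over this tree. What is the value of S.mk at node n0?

26

1. n0.pre = 11  [given at root]
2. n1.tag = 20  [terminal]
3. n2.pre = 5  [S₀.pre - 6]
4. n3.key = true  [terminal]
5. n4.key = true  [terminal]
6. n5.wid = 1  [1]
7. n6.acc = 25  [terminal]
8. n7.depth = "pq"  [terminal]
9. n8.lim = true  [terminal]
10. n5.depth = true  [b.acc == 25]
11. n5.idx = 30  [A.wid * -2 + 32]
12. n5.lab = 4  [b.acc - 21]
13. n2.fin = "uu"  ["uu"]
14. n2.env = 12  [A.idx + S.pre - 23]
15. n2.mk = 19  [A.lab + S.pre + 10]
16. n0.fin = "uuu"  [S₁.fin ++ "u"]
17. n0.env = 21  [S₀.pre + 10]
18. n0.mk = 26  [S₁.env * -1 + 38]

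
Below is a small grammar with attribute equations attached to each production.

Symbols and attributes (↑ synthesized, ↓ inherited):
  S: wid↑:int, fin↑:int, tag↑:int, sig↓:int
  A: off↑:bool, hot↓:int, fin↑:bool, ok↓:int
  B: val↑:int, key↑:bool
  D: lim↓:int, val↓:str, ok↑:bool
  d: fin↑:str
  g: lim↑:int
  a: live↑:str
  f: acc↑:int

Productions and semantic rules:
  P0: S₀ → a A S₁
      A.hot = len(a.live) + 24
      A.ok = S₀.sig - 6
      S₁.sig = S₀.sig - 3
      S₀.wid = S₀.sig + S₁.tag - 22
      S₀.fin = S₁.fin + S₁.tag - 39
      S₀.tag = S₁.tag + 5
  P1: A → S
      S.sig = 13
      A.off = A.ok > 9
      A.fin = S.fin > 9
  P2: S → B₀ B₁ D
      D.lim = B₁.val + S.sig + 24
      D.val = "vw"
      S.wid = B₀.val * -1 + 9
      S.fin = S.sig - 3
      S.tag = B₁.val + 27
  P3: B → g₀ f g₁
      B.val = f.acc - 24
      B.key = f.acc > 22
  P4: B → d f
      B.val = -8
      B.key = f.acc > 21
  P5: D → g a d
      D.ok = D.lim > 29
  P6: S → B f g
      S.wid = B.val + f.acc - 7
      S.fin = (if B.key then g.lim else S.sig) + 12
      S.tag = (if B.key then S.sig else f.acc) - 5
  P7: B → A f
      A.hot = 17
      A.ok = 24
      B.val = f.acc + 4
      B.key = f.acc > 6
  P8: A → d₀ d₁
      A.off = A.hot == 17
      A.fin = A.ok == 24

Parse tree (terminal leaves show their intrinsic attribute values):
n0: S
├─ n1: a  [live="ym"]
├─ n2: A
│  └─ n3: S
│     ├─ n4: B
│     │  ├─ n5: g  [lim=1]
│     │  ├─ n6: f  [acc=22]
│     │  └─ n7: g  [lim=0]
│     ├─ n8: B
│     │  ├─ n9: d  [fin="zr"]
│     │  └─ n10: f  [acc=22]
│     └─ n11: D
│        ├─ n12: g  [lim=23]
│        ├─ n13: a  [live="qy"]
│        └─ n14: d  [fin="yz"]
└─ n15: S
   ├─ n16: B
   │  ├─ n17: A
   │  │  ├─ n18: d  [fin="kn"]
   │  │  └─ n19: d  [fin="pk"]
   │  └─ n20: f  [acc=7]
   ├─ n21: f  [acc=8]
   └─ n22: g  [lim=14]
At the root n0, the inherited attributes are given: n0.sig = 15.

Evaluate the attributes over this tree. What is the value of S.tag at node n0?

1. n0.sig = 15  [given at root]
2. n1.live = "ym"  [terminal]
3. n2.hot = 26  [len(a.live) + 24]
4. n2.ok = 9  [S₀.sig - 6]
5. n3.sig = 13  [13]
6. n5.lim = 1  [terminal]
7. n6.acc = 22  [terminal]
8. n7.lim = 0  [terminal]
9. n4.val = -2  [f.acc - 24]
10. n4.key = false  [f.acc > 22]
11. n9.fin = "zr"  [terminal]
12. n10.acc = 22  [terminal]
13. n8.val = -8  [-8]
14. n8.key = true  [f.acc > 21]
15. n11.lim = 29  [B₁.val + S.sig + 24]
16. n11.val = "vw"  ["vw"]
17. n12.lim = 23  [terminal]
18. n13.live = "qy"  [terminal]
19. n14.fin = "yz"  [terminal]
20. n11.ok = false  [D.lim > 29]
21. n3.wid = 11  [B₀.val * -1 + 9]
22. n3.fin = 10  [S.sig - 3]
23. n3.tag = 19  [B₁.val + 27]
24. n2.off = false  [A.ok > 9]
25. n2.fin = true  [S.fin > 9]
26. n15.sig = 12  [S₀.sig - 3]
27. n17.hot = 17  [17]
28. n17.ok = 24  [24]
29. n18.fin = "kn"  [terminal]
30. n19.fin = "pk"  [terminal]
31. n17.off = true  [A.hot == 17]
32. n17.fin = true  [A.ok == 24]
33. n20.acc = 7  [terminal]
34. n16.val = 11  [f.acc + 4]
35. n16.key = true  [f.acc > 6]
36. n21.acc = 8  [terminal]
37. n22.lim = 14  [terminal]
38. n15.wid = 12  [B.val + f.acc - 7]
39. n15.fin = 26  [(if B.key then g.lim else S.sig) + 12]
40. n15.tag = 7  [(if B.key then S.sig else f.acc) - 5]
41. n0.wid = 0  [S₀.sig + S₁.tag - 22]
42. n0.fin = -6  [S₁.fin + S₁.tag - 39]
43. n0.tag = 12  [S₁.tag + 5]

12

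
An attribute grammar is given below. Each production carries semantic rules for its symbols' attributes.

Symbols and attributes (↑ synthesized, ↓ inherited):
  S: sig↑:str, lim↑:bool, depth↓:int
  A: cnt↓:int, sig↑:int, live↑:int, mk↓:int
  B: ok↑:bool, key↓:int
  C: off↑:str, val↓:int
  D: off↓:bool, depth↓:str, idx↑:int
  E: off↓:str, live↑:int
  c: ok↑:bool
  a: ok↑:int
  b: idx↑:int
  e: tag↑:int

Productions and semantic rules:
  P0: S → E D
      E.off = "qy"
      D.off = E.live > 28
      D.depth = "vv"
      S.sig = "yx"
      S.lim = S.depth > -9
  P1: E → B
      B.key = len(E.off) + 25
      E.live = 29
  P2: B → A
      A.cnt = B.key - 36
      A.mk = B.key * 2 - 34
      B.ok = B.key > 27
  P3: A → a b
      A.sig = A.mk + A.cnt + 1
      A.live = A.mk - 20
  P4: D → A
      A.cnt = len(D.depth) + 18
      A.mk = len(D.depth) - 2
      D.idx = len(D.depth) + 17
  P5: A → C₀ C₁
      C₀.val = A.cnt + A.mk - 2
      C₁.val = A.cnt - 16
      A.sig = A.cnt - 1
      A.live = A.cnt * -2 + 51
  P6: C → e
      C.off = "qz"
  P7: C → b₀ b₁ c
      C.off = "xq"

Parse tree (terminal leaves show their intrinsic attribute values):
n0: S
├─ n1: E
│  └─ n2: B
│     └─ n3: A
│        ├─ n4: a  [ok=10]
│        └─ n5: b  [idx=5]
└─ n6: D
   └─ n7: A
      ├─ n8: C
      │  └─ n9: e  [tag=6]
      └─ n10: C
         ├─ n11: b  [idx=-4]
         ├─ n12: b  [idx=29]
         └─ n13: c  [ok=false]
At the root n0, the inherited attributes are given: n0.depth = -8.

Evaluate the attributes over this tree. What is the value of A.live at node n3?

0

1. n0.depth = -8  [given at root]
2. n1.off = "qy"  ["qy"]
3. n2.key = 27  [len(E.off) + 25]
4. n3.cnt = -9  [B.key - 36]
5. n3.mk = 20  [B.key * 2 - 34]
6. n4.ok = 10  [terminal]
7. n5.idx = 5  [terminal]
8. n3.sig = 12  [A.mk + A.cnt + 1]
9. n3.live = 0  [A.mk - 20]
10. n2.ok = false  [B.key > 27]
11. n1.live = 29  [29]
12. n6.off = true  [E.live > 28]
13. n6.depth = "vv"  ["vv"]
14. n7.cnt = 20  [len(D.depth) + 18]
15. n7.mk = 0  [len(D.depth) - 2]
16. n8.val = 18  [A.cnt + A.mk - 2]
17. n9.tag = 6  [terminal]
18. n8.off = "qz"  ["qz"]
19. n10.val = 4  [A.cnt - 16]
20. n11.idx = -4  [terminal]
21. n12.idx = 29  [terminal]
22. n13.ok = false  [terminal]
23. n10.off = "xq"  ["xq"]
24. n7.sig = 19  [A.cnt - 1]
25. n7.live = 11  [A.cnt * -2 + 51]
26. n6.idx = 19  [len(D.depth) + 17]
27. n0.sig = "yx"  ["yx"]
28. n0.lim = true  [S.depth > -9]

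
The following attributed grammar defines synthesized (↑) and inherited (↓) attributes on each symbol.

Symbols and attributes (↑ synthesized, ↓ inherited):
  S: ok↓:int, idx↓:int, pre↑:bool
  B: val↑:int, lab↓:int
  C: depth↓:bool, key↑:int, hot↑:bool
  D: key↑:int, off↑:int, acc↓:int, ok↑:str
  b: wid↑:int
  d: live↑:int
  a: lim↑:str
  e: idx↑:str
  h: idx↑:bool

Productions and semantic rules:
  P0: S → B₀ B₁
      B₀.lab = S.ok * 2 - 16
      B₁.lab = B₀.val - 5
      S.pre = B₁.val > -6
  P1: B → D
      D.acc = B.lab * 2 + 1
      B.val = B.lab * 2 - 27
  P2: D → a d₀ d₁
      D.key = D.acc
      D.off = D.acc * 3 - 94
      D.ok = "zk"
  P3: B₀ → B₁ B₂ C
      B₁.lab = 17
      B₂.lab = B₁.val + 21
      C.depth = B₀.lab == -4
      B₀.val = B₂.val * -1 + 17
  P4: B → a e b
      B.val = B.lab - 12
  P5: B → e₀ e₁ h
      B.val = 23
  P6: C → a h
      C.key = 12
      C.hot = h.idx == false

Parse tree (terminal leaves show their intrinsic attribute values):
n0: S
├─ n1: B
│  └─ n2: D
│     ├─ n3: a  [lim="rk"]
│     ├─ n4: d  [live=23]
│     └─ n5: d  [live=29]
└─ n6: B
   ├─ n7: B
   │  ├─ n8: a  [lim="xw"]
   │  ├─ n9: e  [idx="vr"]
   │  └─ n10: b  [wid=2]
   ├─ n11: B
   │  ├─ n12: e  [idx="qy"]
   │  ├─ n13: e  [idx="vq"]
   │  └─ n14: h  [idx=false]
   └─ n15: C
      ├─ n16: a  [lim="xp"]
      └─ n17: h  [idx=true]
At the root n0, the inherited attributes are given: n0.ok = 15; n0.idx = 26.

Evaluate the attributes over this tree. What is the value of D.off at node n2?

-7

1. n0.ok = 15  [given at root]
2. n0.idx = 26  [given at root]
3. n1.lab = 14  [S.ok * 2 - 16]
4. n2.acc = 29  [B.lab * 2 + 1]
5. n3.lim = "rk"  [terminal]
6. n4.live = 23  [terminal]
7. n5.live = 29  [terminal]
8. n2.key = 29  [D.acc]
9. n2.off = -7  [D.acc * 3 - 94]
10. n2.ok = "zk"  ["zk"]
11. n1.val = 1  [B.lab * 2 - 27]
12. n6.lab = -4  [B₀.val - 5]
13. n7.lab = 17  [17]
14. n8.lim = "xw"  [terminal]
15. n9.idx = "vr"  [terminal]
16. n10.wid = 2  [terminal]
17. n7.val = 5  [B.lab - 12]
18. n11.lab = 26  [B₁.val + 21]
19. n12.idx = "qy"  [terminal]
20. n13.idx = "vq"  [terminal]
21. n14.idx = false  [terminal]
22. n11.val = 23  [23]
23. n15.depth = true  [B₀.lab == -4]
24. n16.lim = "xp"  [terminal]
25. n17.idx = true  [terminal]
26. n15.key = 12  [12]
27. n15.hot = false  [h.idx == false]
28. n6.val = -6  [B₂.val * -1 + 17]
29. n0.pre = false  [B₁.val > -6]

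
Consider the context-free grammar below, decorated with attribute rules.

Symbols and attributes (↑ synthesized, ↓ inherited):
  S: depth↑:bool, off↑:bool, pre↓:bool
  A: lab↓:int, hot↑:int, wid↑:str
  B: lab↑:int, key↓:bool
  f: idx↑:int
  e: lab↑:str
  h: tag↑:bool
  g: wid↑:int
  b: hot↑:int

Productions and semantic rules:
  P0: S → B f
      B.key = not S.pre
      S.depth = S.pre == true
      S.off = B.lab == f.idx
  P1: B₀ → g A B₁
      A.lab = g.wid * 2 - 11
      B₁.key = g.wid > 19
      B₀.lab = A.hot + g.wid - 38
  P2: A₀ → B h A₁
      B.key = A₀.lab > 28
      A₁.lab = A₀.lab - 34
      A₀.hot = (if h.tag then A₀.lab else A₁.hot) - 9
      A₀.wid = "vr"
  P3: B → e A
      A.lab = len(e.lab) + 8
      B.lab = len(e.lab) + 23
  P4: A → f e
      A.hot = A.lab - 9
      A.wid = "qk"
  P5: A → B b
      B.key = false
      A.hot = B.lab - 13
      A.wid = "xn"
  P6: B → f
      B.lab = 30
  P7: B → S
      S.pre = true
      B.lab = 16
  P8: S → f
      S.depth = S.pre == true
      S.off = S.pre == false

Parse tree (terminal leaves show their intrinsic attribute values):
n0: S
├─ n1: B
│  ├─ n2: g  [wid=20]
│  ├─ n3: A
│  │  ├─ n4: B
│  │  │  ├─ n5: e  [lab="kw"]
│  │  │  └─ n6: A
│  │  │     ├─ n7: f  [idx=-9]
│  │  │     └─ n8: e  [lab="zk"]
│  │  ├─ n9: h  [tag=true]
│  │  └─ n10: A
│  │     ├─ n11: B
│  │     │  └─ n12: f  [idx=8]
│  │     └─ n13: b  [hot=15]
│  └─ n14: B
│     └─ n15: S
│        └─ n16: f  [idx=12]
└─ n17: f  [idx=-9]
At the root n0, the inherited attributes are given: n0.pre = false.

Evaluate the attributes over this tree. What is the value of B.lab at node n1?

1. n0.pre = false  [given at root]
2. n1.key = true  [not S.pre]
3. n2.wid = 20  [terminal]
4. n3.lab = 29  [g.wid * 2 - 11]
5. n4.key = true  [A₀.lab > 28]
6. n5.lab = "kw"  [terminal]
7. n6.lab = 10  [len(e.lab) + 8]
8. n7.idx = -9  [terminal]
9. n8.lab = "zk"  [terminal]
10. n6.hot = 1  [A.lab - 9]
11. n6.wid = "qk"  ["qk"]
12. n4.lab = 25  [len(e.lab) + 23]
13. n9.tag = true  [terminal]
14. n10.lab = -5  [A₀.lab - 34]
15. n11.key = false  [false]
16. n12.idx = 8  [terminal]
17. n11.lab = 30  [30]
18. n13.hot = 15  [terminal]
19. n10.hot = 17  [B.lab - 13]
20. n10.wid = "xn"  ["xn"]
21. n3.hot = 20  [(if h.tag then A₀.lab else A₁.hot) - 9]
22. n3.wid = "vr"  ["vr"]
23. n14.key = true  [g.wid > 19]
24. n15.pre = true  [true]
25. n16.idx = 12  [terminal]
26. n15.depth = true  [S.pre == true]
27. n15.off = false  [S.pre == false]
28. n14.lab = 16  [16]
29. n1.lab = 2  [A.hot + g.wid - 38]
30. n17.idx = -9  [terminal]
31. n0.depth = false  [S.pre == true]
32. n0.off = false  [B.lab == f.idx]

2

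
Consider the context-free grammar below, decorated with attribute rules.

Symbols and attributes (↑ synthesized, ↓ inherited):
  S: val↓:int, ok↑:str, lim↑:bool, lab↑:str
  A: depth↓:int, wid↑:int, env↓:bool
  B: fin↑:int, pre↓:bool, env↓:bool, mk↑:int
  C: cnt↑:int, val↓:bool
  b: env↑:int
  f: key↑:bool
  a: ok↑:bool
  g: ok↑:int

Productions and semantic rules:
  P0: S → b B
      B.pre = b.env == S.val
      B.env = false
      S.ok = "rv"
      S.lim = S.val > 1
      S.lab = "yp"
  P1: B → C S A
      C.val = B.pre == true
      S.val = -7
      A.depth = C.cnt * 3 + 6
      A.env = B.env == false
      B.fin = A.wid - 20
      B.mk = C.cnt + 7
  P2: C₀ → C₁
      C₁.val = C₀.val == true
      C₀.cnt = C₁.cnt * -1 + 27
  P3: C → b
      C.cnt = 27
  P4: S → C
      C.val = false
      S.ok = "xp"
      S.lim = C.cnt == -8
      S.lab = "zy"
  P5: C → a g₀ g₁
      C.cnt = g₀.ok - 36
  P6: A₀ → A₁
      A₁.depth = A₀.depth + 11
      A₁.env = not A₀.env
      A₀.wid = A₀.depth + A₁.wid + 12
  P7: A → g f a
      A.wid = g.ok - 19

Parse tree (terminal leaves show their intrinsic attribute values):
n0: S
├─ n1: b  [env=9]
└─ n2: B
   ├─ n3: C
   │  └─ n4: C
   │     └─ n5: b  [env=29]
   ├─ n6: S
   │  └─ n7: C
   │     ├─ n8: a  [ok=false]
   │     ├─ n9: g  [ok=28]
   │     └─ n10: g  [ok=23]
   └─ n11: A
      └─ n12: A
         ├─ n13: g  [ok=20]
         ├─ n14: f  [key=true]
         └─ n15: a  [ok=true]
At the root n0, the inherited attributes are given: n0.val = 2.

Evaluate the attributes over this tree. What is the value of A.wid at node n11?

1. n0.val = 2  [given at root]
2. n1.env = 9  [terminal]
3. n2.pre = false  [b.env == S.val]
4. n2.env = false  [false]
5. n3.val = false  [B.pre == true]
6. n4.val = false  [C₀.val == true]
7. n5.env = 29  [terminal]
8. n4.cnt = 27  [27]
9. n3.cnt = 0  [C₁.cnt * -1 + 27]
10. n6.val = -7  [-7]
11. n7.val = false  [false]
12. n8.ok = false  [terminal]
13. n9.ok = 28  [terminal]
14. n10.ok = 23  [terminal]
15. n7.cnt = -8  [g₀.ok - 36]
16. n6.ok = "xp"  ["xp"]
17. n6.lim = true  [C.cnt == -8]
18. n6.lab = "zy"  ["zy"]
19. n11.depth = 6  [C.cnt * 3 + 6]
20. n11.env = true  [B.env == false]
21. n12.depth = 17  [A₀.depth + 11]
22. n12.env = false  [not A₀.env]
23. n13.ok = 20  [terminal]
24. n14.key = true  [terminal]
25. n15.ok = true  [terminal]
26. n12.wid = 1  [g.ok - 19]
27. n11.wid = 19  [A₀.depth + A₁.wid + 12]
28. n2.fin = -1  [A.wid - 20]
29. n2.mk = 7  [C.cnt + 7]
30. n0.ok = "rv"  ["rv"]
31. n0.lim = true  [S.val > 1]
32. n0.lab = "yp"  ["yp"]

19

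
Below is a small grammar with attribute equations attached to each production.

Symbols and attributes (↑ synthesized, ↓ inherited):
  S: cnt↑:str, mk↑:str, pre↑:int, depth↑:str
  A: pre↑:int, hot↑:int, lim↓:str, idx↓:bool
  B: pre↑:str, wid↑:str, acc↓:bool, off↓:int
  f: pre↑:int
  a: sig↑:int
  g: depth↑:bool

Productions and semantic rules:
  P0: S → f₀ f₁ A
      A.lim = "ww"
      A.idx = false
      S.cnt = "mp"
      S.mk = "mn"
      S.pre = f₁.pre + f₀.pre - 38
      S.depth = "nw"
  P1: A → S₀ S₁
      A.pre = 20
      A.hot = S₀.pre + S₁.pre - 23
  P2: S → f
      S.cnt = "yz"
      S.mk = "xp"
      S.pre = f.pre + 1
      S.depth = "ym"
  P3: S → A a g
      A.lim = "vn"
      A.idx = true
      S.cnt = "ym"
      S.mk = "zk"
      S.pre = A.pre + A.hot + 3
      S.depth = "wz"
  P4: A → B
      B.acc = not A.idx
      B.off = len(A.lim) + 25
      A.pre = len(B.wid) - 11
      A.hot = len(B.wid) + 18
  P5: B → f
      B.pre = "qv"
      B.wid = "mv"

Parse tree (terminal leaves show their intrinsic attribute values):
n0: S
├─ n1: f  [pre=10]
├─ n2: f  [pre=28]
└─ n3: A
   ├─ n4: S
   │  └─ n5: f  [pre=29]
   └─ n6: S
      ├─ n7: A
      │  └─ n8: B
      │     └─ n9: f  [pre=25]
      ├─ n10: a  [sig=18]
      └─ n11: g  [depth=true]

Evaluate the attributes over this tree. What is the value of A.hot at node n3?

1. n1.pre = 10  [terminal]
2. n2.pre = 28  [terminal]
3. n3.lim = "ww"  ["ww"]
4. n3.idx = false  [false]
5. n5.pre = 29  [terminal]
6. n4.cnt = "yz"  ["yz"]
7. n4.mk = "xp"  ["xp"]
8. n4.pre = 30  [f.pre + 1]
9. n4.depth = "ym"  ["ym"]
10. n7.lim = "vn"  ["vn"]
11. n7.idx = true  [true]
12. n8.acc = false  [not A.idx]
13. n8.off = 27  [len(A.lim) + 25]
14. n9.pre = 25  [terminal]
15. n8.pre = "qv"  ["qv"]
16. n8.wid = "mv"  ["mv"]
17. n7.pre = -9  [len(B.wid) - 11]
18. n7.hot = 20  [len(B.wid) + 18]
19. n10.sig = 18  [terminal]
20. n11.depth = true  [terminal]
21. n6.cnt = "ym"  ["ym"]
22. n6.mk = "zk"  ["zk"]
23. n6.pre = 14  [A.pre + A.hot + 3]
24. n6.depth = "wz"  ["wz"]
25. n3.pre = 20  [20]
26. n3.hot = 21  [S₀.pre + S₁.pre - 23]
27. n0.cnt = "mp"  ["mp"]
28. n0.mk = "mn"  ["mn"]
29. n0.pre = 0  [f₁.pre + f₀.pre - 38]
30. n0.depth = "nw"  ["nw"]

21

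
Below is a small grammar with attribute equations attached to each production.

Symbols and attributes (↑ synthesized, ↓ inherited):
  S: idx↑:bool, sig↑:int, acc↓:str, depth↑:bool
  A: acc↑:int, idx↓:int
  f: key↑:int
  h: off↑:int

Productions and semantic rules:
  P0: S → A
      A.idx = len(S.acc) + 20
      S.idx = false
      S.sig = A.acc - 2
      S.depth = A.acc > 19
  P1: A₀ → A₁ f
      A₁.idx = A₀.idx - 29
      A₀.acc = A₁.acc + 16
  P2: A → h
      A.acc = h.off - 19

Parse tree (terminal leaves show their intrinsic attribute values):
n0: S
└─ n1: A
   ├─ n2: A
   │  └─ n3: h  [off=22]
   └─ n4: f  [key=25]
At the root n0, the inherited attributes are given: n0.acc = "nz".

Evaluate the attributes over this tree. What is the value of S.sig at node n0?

1. n0.acc = "nz"  [given at root]
2. n1.idx = 22  [len(S.acc) + 20]
3. n2.idx = -7  [A₀.idx - 29]
4. n3.off = 22  [terminal]
5. n2.acc = 3  [h.off - 19]
6. n4.key = 25  [terminal]
7. n1.acc = 19  [A₁.acc + 16]
8. n0.idx = false  [false]
9. n0.sig = 17  [A.acc - 2]
10. n0.depth = false  [A.acc > 19]

17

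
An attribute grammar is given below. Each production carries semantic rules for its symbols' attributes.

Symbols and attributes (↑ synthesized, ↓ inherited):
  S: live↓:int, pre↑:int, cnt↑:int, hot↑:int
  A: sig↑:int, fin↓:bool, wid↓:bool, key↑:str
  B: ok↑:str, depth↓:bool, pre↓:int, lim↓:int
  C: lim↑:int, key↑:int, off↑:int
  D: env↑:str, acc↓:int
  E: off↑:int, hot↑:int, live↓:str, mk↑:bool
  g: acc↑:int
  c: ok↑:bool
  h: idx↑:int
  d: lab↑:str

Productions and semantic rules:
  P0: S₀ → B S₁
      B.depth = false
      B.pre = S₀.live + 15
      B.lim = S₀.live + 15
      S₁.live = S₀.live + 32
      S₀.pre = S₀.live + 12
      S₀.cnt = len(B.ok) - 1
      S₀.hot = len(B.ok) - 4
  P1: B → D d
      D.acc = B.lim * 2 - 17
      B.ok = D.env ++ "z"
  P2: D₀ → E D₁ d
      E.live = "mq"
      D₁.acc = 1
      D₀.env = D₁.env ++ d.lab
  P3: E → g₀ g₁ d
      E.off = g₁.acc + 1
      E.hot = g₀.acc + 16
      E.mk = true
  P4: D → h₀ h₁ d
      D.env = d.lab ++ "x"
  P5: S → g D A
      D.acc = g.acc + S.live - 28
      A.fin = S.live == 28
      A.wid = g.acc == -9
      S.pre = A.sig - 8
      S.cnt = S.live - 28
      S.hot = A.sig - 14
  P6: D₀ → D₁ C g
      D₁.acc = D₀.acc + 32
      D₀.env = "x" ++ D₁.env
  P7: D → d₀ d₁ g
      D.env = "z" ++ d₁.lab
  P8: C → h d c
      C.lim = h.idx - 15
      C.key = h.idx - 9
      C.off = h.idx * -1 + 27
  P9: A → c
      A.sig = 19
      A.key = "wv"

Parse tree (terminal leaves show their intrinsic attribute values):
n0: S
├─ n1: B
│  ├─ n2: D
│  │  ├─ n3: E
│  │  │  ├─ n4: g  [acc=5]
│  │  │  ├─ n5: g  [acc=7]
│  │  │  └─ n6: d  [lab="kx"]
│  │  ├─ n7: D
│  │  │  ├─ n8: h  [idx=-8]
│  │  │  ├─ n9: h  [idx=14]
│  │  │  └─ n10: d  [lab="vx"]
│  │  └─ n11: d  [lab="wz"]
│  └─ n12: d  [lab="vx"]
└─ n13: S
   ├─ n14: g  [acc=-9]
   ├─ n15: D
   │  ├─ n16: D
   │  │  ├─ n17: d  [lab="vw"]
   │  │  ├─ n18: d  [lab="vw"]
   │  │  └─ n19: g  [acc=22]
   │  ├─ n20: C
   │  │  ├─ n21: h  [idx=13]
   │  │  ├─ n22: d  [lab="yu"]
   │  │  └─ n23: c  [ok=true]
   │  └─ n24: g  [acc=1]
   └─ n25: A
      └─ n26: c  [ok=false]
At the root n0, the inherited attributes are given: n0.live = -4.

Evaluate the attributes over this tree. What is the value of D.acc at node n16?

1. n0.live = -4  [given at root]
2. n1.depth = false  [false]
3. n1.pre = 11  [S₀.live + 15]
4. n1.lim = 11  [S₀.live + 15]
5. n2.acc = 5  [B.lim * 2 - 17]
6. n3.live = "mq"  ["mq"]
7. n4.acc = 5  [terminal]
8. n5.acc = 7  [terminal]
9. n6.lab = "kx"  [terminal]
10. n3.off = 8  [g₁.acc + 1]
11. n3.hot = 21  [g₀.acc + 16]
12. n3.mk = true  [true]
13. n7.acc = 1  [1]
14. n8.idx = -8  [terminal]
15. n9.idx = 14  [terminal]
16. n10.lab = "vx"  [terminal]
17. n7.env = "vxx"  [d.lab ++ "x"]
18. n11.lab = "wz"  [terminal]
19. n2.env = "vxxwz"  [D₁.env ++ d.lab]
20. n12.lab = "vx"  [terminal]
21. n1.ok = "vxxwzz"  [D.env ++ "z"]
22. n13.live = 28  [S₀.live + 32]
23. n14.acc = -9  [terminal]
24. n15.acc = -9  [g.acc + S.live - 28]
25. n16.acc = 23  [D₀.acc + 32]
26. n17.lab = "vw"  [terminal]
27. n18.lab = "vw"  [terminal]
28. n19.acc = 22  [terminal]
29. n16.env = "zvw"  ["z" ++ d₁.lab]
30. n21.idx = 13  [terminal]
31. n22.lab = "yu"  [terminal]
32. n23.ok = true  [terminal]
33. n20.lim = -2  [h.idx - 15]
34. n20.key = 4  [h.idx - 9]
35. n20.off = 14  [h.idx * -1 + 27]
36. n24.acc = 1  [terminal]
37. n15.env = "xzvw"  ["x" ++ D₁.env]
38. n25.fin = true  [S.live == 28]
39. n25.wid = true  [g.acc == -9]
40. n26.ok = false  [terminal]
41. n25.sig = 19  [19]
42. n25.key = "wv"  ["wv"]
43. n13.pre = 11  [A.sig - 8]
44. n13.cnt = 0  [S.live - 28]
45. n13.hot = 5  [A.sig - 14]
46. n0.pre = 8  [S₀.live + 12]
47. n0.cnt = 5  [len(B.ok) - 1]
48. n0.hot = 2  [len(B.ok) - 4]

23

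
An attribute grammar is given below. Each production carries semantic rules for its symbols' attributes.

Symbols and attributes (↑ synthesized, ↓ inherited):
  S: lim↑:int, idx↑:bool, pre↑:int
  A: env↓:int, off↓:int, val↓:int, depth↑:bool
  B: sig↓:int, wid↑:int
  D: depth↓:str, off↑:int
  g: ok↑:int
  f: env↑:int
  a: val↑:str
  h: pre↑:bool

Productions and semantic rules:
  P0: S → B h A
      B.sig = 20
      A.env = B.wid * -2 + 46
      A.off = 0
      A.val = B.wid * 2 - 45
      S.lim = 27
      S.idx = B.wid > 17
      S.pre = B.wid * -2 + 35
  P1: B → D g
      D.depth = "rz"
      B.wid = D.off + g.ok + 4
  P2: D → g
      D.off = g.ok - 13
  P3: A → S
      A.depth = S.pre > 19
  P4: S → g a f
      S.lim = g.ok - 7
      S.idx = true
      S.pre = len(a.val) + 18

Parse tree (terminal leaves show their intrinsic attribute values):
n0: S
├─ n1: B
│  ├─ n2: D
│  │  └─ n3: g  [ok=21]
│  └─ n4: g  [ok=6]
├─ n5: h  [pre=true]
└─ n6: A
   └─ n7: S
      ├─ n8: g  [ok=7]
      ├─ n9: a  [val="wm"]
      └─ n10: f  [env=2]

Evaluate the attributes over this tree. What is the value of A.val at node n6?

1. n1.sig = 20  [20]
2. n2.depth = "rz"  ["rz"]
3. n3.ok = 21  [terminal]
4. n2.off = 8  [g.ok - 13]
5. n4.ok = 6  [terminal]
6. n1.wid = 18  [D.off + g.ok + 4]
7. n5.pre = true  [terminal]
8. n6.env = 10  [B.wid * -2 + 46]
9. n6.off = 0  [0]
10. n6.val = -9  [B.wid * 2 - 45]
11. n8.ok = 7  [terminal]
12. n9.val = "wm"  [terminal]
13. n10.env = 2  [terminal]
14. n7.lim = 0  [g.ok - 7]
15. n7.idx = true  [true]
16. n7.pre = 20  [len(a.val) + 18]
17. n6.depth = true  [S.pre > 19]
18. n0.lim = 27  [27]
19. n0.idx = true  [B.wid > 17]
20. n0.pre = -1  [B.wid * -2 + 35]

-9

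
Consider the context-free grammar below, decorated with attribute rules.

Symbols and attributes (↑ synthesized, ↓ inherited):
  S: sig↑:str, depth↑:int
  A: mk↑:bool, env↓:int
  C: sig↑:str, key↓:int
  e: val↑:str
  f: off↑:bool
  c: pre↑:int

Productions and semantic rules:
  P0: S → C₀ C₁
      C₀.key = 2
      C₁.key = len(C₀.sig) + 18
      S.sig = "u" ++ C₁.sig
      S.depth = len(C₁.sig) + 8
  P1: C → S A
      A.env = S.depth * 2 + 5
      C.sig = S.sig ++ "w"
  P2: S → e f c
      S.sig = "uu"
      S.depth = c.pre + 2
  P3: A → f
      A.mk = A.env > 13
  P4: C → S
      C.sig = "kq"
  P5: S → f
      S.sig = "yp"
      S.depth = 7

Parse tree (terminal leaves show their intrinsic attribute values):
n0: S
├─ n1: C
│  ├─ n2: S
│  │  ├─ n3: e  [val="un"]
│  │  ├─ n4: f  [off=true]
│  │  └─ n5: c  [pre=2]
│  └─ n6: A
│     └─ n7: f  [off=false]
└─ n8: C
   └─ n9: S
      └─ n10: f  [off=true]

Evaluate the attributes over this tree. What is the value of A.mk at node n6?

false

1. n1.key = 2  [2]
2. n3.val = "un"  [terminal]
3. n4.off = true  [terminal]
4. n5.pre = 2  [terminal]
5. n2.sig = "uu"  ["uu"]
6. n2.depth = 4  [c.pre + 2]
7. n6.env = 13  [S.depth * 2 + 5]
8. n7.off = false  [terminal]
9. n6.mk = false  [A.env > 13]
10. n1.sig = "uuw"  [S.sig ++ "w"]
11. n8.key = 21  [len(C₀.sig) + 18]
12. n10.off = true  [terminal]
13. n9.sig = "yp"  ["yp"]
14. n9.depth = 7  [7]
15. n8.sig = "kq"  ["kq"]
16. n0.sig = "ukq"  ["u" ++ C₁.sig]
17. n0.depth = 10  [len(C₁.sig) + 8]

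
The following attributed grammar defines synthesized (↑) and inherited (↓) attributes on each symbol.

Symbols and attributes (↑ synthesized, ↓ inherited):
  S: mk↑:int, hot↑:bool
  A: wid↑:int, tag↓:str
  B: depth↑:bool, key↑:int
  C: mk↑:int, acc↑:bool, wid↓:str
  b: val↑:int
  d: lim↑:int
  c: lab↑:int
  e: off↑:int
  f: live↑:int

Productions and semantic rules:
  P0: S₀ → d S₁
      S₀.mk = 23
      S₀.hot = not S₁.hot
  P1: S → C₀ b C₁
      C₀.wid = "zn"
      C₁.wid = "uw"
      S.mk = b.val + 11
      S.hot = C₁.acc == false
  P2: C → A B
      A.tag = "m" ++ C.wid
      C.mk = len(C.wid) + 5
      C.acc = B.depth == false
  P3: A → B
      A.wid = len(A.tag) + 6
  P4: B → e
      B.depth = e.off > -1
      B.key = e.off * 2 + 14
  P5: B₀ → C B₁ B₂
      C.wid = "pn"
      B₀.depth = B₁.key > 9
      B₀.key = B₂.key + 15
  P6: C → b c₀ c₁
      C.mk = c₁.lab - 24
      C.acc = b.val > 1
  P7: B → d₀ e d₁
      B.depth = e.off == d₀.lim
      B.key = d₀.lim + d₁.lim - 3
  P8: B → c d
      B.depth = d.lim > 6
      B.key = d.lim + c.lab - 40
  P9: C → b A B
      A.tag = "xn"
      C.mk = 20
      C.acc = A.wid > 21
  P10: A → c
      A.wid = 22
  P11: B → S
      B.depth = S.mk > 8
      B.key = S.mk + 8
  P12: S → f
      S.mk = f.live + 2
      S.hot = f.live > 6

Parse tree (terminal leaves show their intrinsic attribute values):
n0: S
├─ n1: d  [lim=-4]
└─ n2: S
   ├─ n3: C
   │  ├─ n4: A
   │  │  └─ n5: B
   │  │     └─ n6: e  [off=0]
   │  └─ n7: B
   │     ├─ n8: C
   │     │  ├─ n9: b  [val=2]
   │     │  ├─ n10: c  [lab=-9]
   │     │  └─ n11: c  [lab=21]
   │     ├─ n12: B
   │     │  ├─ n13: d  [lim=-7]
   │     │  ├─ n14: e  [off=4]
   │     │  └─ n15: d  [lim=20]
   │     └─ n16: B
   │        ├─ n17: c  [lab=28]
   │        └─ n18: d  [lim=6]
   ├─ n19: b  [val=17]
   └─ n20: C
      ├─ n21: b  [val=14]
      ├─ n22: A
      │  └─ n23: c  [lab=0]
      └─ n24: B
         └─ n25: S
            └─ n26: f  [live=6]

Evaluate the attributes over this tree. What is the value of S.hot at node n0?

true

1. n1.lim = -4  [terminal]
2. n3.wid = "zn"  ["zn"]
3. n4.tag = "mzn"  ["m" ++ C.wid]
4. n6.off = 0  [terminal]
5. n5.depth = true  [e.off > -1]
6. n5.key = 14  [e.off * 2 + 14]
7. n4.wid = 9  [len(A.tag) + 6]
8. n8.wid = "pn"  ["pn"]
9. n9.val = 2  [terminal]
10. n10.lab = -9  [terminal]
11. n11.lab = 21  [terminal]
12. n8.mk = -3  [c₁.lab - 24]
13. n8.acc = true  [b.val > 1]
14. n13.lim = -7  [terminal]
15. n14.off = 4  [terminal]
16. n15.lim = 20  [terminal]
17. n12.depth = false  [e.off == d₀.lim]
18. n12.key = 10  [d₀.lim + d₁.lim - 3]
19. n17.lab = 28  [terminal]
20. n18.lim = 6  [terminal]
21. n16.depth = false  [d.lim > 6]
22. n16.key = -6  [d.lim + c.lab - 40]
23. n7.depth = true  [B₁.key > 9]
24. n7.key = 9  [B₂.key + 15]
25. n3.mk = 7  [len(C.wid) + 5]
26. n3.acc = false  [B.depth == false]
27. n19.val = 17  [terminal]
28. n20.wid = "uw"  ["uw"]
29. n21.val = 14  [terminal]
30. n22.tag = "xn"  ["xn"]
31. n23.lab = 0  [terminal]
32. n22.wid = 22  [22]
33. n26.live = 6  [terminal]
34. n25.mk = 8  [f.live + 2]
35. n25.hot = false  [f.live > 6]
36. n24.depth = false  [S.mk > 8]
37. n24.key = 16  [S.mk + 8]
38. n20.mk = 20  [20]
39. n20.acc = true  [A.wid > 21]
40. n2.mk = 28  [b.val + 11]
41. n2.hot = false  [C₁.acc == false]
42. n0.mk = 23  [23]
43. n0.hot = true  [not S₁.hot]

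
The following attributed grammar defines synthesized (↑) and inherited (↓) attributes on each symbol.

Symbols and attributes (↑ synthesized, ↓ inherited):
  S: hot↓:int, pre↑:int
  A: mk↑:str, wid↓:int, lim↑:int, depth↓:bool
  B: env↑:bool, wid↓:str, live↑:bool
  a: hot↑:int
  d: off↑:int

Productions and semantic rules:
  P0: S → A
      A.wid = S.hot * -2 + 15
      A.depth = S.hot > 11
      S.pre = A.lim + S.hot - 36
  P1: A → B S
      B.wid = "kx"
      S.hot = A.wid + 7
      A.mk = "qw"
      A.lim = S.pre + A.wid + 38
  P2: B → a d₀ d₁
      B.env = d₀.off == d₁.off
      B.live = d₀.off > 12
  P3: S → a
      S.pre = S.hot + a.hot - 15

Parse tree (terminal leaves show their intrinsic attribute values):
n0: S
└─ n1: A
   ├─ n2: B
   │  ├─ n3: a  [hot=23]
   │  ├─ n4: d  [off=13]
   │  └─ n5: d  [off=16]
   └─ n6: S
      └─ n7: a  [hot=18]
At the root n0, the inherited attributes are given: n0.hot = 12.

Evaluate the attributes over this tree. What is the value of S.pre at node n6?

1. n0.hot = 12  [given at root]
2. n1.wid = -9  [S.hot * -2 + 15]
3. n1.depth = true  [S.hot > 11]
4. n2.wid = "kx"  ["kx"]
5. n3.hot = 23  [terminal]
6. n4.off = 13  [terminal]
7. n5.off = 16  [terminal]
8. n2.env = false  [d₀.off == d₁.off]
9. n2.live = true  [d₀.off > 12]
10. n6.hot = -2  [A.wid + 7]
11. n7.hot = 18  [terminal]
12. n6.pre = 1  [S.hot + a.hot - 15]
13. n1.mk = "qw"  ["qw"]
14. n1.lim = 30  [S.pre + A.wid + 38]
15. n0.pre = 6  [A.lim + S.hot - 36]

1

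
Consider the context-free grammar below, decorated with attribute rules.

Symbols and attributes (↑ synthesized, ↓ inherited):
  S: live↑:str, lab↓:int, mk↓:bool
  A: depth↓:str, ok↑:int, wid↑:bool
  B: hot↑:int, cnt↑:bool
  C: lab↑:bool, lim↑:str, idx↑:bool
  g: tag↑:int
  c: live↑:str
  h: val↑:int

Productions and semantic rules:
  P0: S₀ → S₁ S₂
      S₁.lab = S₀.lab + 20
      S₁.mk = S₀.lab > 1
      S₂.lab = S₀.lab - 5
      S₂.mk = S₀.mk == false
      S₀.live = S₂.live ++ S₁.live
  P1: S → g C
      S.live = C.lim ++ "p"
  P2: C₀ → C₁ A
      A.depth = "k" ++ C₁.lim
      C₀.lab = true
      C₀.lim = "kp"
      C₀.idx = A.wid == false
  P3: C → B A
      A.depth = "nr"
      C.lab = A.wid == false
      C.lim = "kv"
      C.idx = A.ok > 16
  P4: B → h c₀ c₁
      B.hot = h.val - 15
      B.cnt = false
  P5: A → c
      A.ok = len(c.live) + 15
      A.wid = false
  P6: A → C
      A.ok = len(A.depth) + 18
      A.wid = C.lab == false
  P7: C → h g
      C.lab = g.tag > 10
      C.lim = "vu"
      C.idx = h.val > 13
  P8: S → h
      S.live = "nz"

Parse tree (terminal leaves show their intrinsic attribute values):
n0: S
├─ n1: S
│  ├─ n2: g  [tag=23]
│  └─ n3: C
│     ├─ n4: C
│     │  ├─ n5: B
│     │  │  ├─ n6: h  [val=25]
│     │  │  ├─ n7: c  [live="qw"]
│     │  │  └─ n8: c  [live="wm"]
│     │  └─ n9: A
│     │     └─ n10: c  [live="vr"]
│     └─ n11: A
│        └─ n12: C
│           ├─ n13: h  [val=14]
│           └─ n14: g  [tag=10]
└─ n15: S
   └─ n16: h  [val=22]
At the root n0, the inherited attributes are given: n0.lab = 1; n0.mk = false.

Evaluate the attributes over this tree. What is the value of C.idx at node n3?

1. n0.lab = 1  [given at root]
2. n0.mk = false  [given at root]
3. n1.lab = 21  [S₀.lab + 20]
4. n1.mk = false  [S₀.lab > 1]
5. n2.tag = 23  [terminal]
6. n6.val = 25  [terminal]
7. n7.live = "qw"  [terminal]
8. n8.live = "wm"  [terminal]
9. n5.hot = 10  [h.val - 15]
10. n5.cnt = false  [false]
11. n9.depth = "nr"  ["nr"]
12. n10.live = "vr"  [terminal]
13. n9.ok = 17  [len(c.live) + 15]
14. n9.wid = false  [false]
15. n4.lab = true  [A.wid == false]
16. n4.lim = "kv"  ["kv"]
17. n4.idx = true  [A.ok > 16]
18. n11.depth = "kkv"  ["k" ++ C₁.lim]
19. n13.val = 14  [terminal]
20. n14.tag = 10  [terminal]
21. n12.lab = false  [g.tag > 10]
22. n12.lim = "vu"  ["vu"]
23. n12.idx = true  [h.val > 13]
24. n11.ok = 21  [len(A.depth) + 18]
25. n11.wid = true  [C.lab == false]
26. n3.lab = true  [true]
27. n3.lim = "kp"  ["kp"]
28. n3.idx = false  [A.wid == false]
29. n1.live = "kpp"  [C.lim ++ "p"]
30. n15.lab = -4  [S₀.lab - 5]
31. n15.mk = true  [S₀.mk == false]
32. n16.val = 22  [terminal]
33. n15.live = "nz"  ["nz"]
34. n0.live = "nzkpp"  [S₂.live ++ S₁.live]

false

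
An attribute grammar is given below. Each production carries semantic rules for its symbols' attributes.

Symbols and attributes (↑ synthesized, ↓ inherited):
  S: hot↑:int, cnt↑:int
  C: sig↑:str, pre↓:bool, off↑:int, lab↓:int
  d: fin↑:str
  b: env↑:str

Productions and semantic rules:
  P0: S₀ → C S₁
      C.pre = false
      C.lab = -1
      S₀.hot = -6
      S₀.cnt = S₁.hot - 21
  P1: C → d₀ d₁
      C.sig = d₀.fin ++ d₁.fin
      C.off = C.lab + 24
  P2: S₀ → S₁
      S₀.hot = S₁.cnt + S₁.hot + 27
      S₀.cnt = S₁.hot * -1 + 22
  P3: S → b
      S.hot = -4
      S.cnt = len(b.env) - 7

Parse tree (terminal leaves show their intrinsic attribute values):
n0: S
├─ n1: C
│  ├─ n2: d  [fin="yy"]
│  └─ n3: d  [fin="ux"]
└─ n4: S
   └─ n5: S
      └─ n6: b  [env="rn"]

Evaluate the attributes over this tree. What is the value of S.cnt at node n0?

1. n1.pre = false  [false]
2. n1.lab = -1  [-1]
3. n2.fin = "yy"  [terminal]
4. n3.fin = "ux"  [terminal]
5. n1.sig = "yyux"  [d₀.fin ++ d₁.fin]
6. n1.off = 23  [C.lab + 24]
7. n6.env = "rn"  [terminal]
8. n5.hot = -4  [-4]
9. n5.cnt = -5  [len(b.env) - 7]
10. n4.hot = 18  [S₁.cnt + S₁.hot + 27]
11. n4.cnt = 26  [S₁.hot * -1 + 22]
12. n0.hot = -6  [-6]
13. n0.cnt = -3  [S₁.hot - 21]

-3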